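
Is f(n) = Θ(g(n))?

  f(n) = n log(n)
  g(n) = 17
False

f(n) = n log(n) is O(n log n), and g(n) = 17 is O(1).
Since they have different growth rates, f(n) = Θ(g(n)) is false.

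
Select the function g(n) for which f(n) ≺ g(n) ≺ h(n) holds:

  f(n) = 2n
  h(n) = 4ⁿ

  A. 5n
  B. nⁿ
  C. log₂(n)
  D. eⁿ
D

We need g(n) with 2n = o(g(n)) and g(n) = o(4ⁿ), i.e. O(n) ≺ g ≺ O(4ⁿ).
Check each option:
  A. 5n — O(n) does not grow strictly faster than f(n)
  B. nⁿ — O(nⁿ) does not grow strictly slower than h(n)
  C. log₂(n) — O(log n) does not grow strictly faster than f(n)
  D. eⁿ — O(eⁿ) is strictly between O(n) and O(4ⁿ) ✓

Only option D (eⁿ) lies strictly between.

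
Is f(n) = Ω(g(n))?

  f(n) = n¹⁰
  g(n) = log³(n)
True

f(n) = n¹⁰ is O(n¹⁰), and g(n) = log³(n) is O(log³ n).
Since O(n¹⁰) grows at least as fast as O(log³ n), f(n) = Ω(g(n)) is true.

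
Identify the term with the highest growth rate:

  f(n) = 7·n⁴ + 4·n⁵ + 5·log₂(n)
4·n⁵

Looking at each term:
  - 7·n⁴ is O(n⁴)
  - 4·n⁵ is O(n⁵)
  - 5·log₂(n) is O(log n)

The term 4·n⁵ (O(n⁵)) grows fastest and dominates all others.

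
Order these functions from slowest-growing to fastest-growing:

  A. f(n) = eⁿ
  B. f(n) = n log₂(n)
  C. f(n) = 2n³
B < C < A

Comparing growth rates:
B = n log₂(n) is O(n log n)
C = 2n³ is O(n³)
A = eⁿ is O(eⁿ)

Therefore, the order from slowest to fastest is: B < C < A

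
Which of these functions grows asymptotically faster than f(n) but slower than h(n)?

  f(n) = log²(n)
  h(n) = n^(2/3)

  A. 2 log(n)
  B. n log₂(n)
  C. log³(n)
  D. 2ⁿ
C

We need g(n) with log²(n) = o(g(n)) and g(n) = o(n^(2/3)), i.e. O(log² n) ≺ g ≺ O(n^(2/3)).
Check each option:
  A. 2 log(n) — O(log n) does not grow strictly faster than f(n)
  B. n log₂(n) — O(n log n) does not grow strictly slower than h(n)
  C. log³(n) — O(log³ n) is strictly between O(log² n) and O(n^(2/3)) ✓
  D. 2ⁿ — O(2ⁿ) does not grow strictly slower than h(n)

Only option C (log³(n)) lies strictly between.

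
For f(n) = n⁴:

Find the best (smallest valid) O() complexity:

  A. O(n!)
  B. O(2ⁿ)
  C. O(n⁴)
C

f(n) = n⁴ is O(n⁴).
All listed options are valid Big-O bounds (upper bounds),
but O(n⁴) is the tightest (smallest valid bound).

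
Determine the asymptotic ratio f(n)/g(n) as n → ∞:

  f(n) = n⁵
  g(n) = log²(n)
∞

Since n⁵ (O(n⁵)) grows faster than log²(n) (O(log² n)),
the ratio f(n)/g(n) → ∞ as n → ∞.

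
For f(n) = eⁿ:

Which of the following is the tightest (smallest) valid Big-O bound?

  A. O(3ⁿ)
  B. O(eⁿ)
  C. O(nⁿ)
B

f(n) = eⁿ is O(eⁿ).
All listed options are valid Big-O bounds (upper bounds),
but O(eⁿ) is the tightest (smallest valid bound).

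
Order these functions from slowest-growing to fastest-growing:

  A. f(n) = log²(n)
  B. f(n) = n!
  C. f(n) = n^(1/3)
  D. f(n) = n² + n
A < C < D < B

Comparing growth rates:
A = log²(n) is O(log² n)
C = n^(1/3) is O(n^(1/3))
D = n² + n is O(n²)
B = n! is O(n!)

Therefore, the order from slowest to fastest is: A < C < D < B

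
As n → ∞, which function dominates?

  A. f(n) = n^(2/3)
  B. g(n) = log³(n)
A

f(n) = n^(2/3) is O(n^(2/3)), while g(n) = log³(n) is O(log³ n).
Since O(n^(2/3)) grows faster than O(log³ n), f(n) dominates.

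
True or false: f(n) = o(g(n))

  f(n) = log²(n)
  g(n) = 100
False

f(n) = log²(n) is O(log² n), and g(n) = 100 is O(1).
Since O(log² n) grows faster than or equal to O(1), f(n) = o(g(n)) is false.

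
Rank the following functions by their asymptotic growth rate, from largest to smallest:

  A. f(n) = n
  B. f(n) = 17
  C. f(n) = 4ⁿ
C > A > B

Comparing growth rates:
C = 4ⁿ is O(4ⁿ)
A = n is O(n)
B = 17 is O(1)

Therefore, the order from fastest to slowest is: C > A > B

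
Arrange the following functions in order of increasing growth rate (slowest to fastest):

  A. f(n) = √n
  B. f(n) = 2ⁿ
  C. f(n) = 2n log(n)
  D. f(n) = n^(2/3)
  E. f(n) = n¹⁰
A < D < C < E < B

Comparing growth rates:
A = √n is O(√n)
D = n^(2/3) is O(n^(2/3))
C = 2n log(n) is O(n log n)
E = n¹⁰ is O(n¹⁰)
B = 2ⁿ is O(2ⁿ)

Therefore, the order from slowest to fastest is: A < D < C < E < B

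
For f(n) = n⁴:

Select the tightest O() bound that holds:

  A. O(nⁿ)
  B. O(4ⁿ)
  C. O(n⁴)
C

f(n) = n⁴ is O(n⁴).
All listed options are valid Big-O bounds (upper bounds),
but O(n⁴) is the tightest (smallest valid bound).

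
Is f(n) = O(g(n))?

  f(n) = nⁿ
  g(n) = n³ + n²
False

f(n) = nⁿ is O(nⁿ), and g(n) = n³ + n² is O(n³).
Since O(nⁿ) grows faster than O(n³), f(n) = O(g(n)) is false.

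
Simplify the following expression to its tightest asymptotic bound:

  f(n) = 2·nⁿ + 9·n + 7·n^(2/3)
Θ(nⁿ)

Order the terms by growth rate: 7·n^(2/3) ≺ 9·n ≺ 2·nⁿ.
The fastest-growing term 2·nⁿ dominates as n → ∞; dropping its constant factor gives Θ(nⁿ).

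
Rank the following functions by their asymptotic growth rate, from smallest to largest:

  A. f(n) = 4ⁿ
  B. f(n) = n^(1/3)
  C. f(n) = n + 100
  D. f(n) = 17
D < B < C < A

Comparing growth rates:
D = 17 is O(1)
B = n^(1/3) is O(n^(1/3))
C = n + 100 is O(n)
A = 4ⁿ is O(4ⁿ)

Therefore, the order from slowest to fastest is: D < B < C < A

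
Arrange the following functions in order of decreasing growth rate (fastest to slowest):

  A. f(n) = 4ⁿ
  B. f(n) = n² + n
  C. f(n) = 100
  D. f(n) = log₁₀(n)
A > B > D > C

Comparing growth rates:
A = 4ⁿ is O(4ⁿ)
B = n² + n is O(n²)
D = log₁₀(n) is O(log n)
C = 100 is O(1)

Therefore, the order from fastest to slowest is: A > B > D > C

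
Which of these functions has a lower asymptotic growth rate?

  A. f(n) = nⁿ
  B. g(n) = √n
B

f(n) = nⁿ is O(nⁿ), while g(n) = √n is O(√n).
Since O(√n) grows slower than O(nⁿ), g(n) is dominated.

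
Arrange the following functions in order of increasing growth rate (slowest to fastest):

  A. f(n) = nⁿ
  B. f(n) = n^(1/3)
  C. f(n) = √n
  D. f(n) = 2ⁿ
B < C < D < A

Comparing growth rates:
B = n^(1/3) is O(n^(1/3))
C = √n is O(√n)
D = 2ⁿ is O(2ⁿ)
A = nⁿ is O(nⁿ)

Therefore, the order from slowest to fastest is: B < C < D < A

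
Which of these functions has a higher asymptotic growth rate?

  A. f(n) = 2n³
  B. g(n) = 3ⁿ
B

f(n) = 2n³ is O(n³), while g(n) = 3ⁿ is O(3ⁿ).
Since O(3ⁿ) grows faster than O(n³), g(n) dominates.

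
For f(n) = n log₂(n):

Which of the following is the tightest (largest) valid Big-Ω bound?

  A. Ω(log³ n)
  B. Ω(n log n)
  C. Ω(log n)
B

f(n) = n log₂(n) is Ω(n log n).
All listed options are valid Big-Ω bounds (lower bounds),
but Ω(n log n) is the tightest (largest valid bound).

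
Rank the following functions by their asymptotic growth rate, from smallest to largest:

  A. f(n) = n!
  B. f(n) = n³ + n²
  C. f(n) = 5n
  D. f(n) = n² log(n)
C < D < B < A

Comparing growth rates:
C = 5n is O(n)
D = n² log(n) is O(n² log n)
B = n³ + n² is O(n³)
A = n! is O(n!)

Therefore, the order from slowest to fastest is: C < D < B < A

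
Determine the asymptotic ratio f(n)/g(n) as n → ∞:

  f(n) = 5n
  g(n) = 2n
5/2

Since 5n and 2n have the same growth rate (O(n)),
the ratio converges to a constant: 5/2.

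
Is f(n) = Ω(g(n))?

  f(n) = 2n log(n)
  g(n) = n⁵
False

f(n) = 2n log(n) is O(n log n), and g(n) = n⁵ is O(n⁵).
Since O(n log n) grows slower than O(n⁵), f(n) = Ω(g(n)) is false.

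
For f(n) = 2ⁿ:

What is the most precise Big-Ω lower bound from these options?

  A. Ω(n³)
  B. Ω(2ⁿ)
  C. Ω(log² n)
B

f(n) = 2ⁿ is Ω(2ⁿ).
All listed options are valid Big-Ω bounds (lower bounds),
but Ω(2ⁿ) is the tightest (largest valid bound).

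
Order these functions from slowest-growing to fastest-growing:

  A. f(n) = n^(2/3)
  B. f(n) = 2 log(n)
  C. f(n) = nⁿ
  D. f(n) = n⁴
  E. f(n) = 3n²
B < A < E < D < C

Comparing growth rates:
B = 2 log(n) is O(log n)
A = n^(2/3) is O(n^(2/3))
E = 3n² is O(n²)
D = n⁴ is O(n⁴)
C = nⁿ is O(nⁿ)

Therefore, the order from slowest to fastest is: B < A < E < D < C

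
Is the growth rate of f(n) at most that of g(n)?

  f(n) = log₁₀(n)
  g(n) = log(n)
True

f(n) = log₁₀(n) and g(n) = log(n) are both O(log n).
Big-O permits equal growth rates (f ≤ c·g for some c), so f(n) = O(g(n)) is true.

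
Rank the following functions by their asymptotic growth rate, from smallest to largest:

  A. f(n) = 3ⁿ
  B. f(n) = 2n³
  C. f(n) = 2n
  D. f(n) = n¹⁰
C < B < D < A

Comparing growth rates:
C = 2n is O(n)
B = 2n³ is O(n³)
D = n¹⁰ is O(n¹⁰)
A = 3ⁿ is O(3ⁿ)

Therefore, the order from slowest to fastest is: C < B < D < A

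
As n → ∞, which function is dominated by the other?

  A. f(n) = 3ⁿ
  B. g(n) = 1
B

f(n) = 3ⁿ is O(3ⁿ), while g(n) = 1 is O(1).
Since O(1) grows slower than O(3ⁿ), g(n) is dominated.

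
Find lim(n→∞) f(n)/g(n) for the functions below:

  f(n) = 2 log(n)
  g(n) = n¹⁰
0

Since 2 log(n) (O(log n)) grows slower than n¹⁰ (O(n¹⁰)),
the ratio f(n)/g(n) → 0 as n → ∞.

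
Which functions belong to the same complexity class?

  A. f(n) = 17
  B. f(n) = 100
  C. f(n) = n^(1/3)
A and B

Examining each function:
  A. 17 is O(1)
  B. 100 is O(1)
  C. n^(1/3) is O(n^(1/3))

Functions A and B both have the same complexity class.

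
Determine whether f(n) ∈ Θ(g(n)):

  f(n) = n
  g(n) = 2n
True

f(n) = n and g(n) = 2n are both O(n).
Since they have the same asymptotic growth rate, f(n) = Θ(g(n)) is true.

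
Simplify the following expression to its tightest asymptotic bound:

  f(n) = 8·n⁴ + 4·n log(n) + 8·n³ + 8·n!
Θ(n!)

Order the terms by growth rate: 4·n log(n) ≺ 8·n³ ≺ 8·n⁴ ≺ 8·n!.
The fastest-growing term 8·n! dominates as n → ∞; dropping its constant factor gives Θ(n!).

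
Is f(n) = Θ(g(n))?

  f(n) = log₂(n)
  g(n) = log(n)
True

f(n) = log₂(n) and g(n) = log(n) are both O(log n).
Since they have the same asymptotic growth rate, f(n) = Θ(g(n)) is true.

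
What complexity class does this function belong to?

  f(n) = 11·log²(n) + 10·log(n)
O(log² n)

The dominant term in 11·log²(n) + 10·log(n) is 11·log²(n), which is Θ(log² n).
Lower-order terms (10·log(n)) are asymptotically negligible.
Constants are absorbed, so the tightest bound is O(log² n).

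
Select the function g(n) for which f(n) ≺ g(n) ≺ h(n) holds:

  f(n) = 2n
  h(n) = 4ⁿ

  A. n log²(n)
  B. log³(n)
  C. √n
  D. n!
A

We need g(n) with 2n = o(g(n)) and g(n) = o(4ⁿ), i.e. O(n) ≺ g ≺ O(4ⁿ).
Check each option:
  A. n log²(n) — O(n log² n) is strictly between O(n) and O(4ⁿ) ✓
  B. log³(n) — O(log³ n) does not grow strictly faster than f(n)
  C. √n — O(√n) does not grow strictly faster than f(n)
  D. n! — O(n!) does not grow strictly slower than h(n)

Only option A (n log²(n)) lies strictly between.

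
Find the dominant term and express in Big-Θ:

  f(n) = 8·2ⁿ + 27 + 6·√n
Θ(2ⁿ)

Order the terms by growth rate: 27 ≺ 6·√n ≺ 8·2ⁿ.
The fastest-growing term 8·2ⁿ dominates as n → ∞; dropping its constant factor gives Θ(2ⁿ).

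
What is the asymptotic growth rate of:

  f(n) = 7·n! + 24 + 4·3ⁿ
Θ(n!)

Order the terms by growth rate: 24 ≺ 4·3ⁿ ≺ 7·n!.
The fastest-growing term 7·n! dominates as n → ∞; dropping its constant factor gives Θ(n!).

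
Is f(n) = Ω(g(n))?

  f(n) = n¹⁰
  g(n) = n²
True

f(n) = n¹⁰ is O(n¹⁰), and g(n) = n² is O(n²).
Since O(n¹⁰) grows at least as fast as O(n²), f(n) = Ω(g(n)) is true.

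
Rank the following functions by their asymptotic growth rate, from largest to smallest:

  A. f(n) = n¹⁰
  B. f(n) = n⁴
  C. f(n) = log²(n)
A > B > C

Comparing growth rates:
A = n¹⁰ is O(n¹⁰)
B = n⁴ is O(n⁴)
C = log²(n) is O(log² n)

Therefore, the order from fastest to slowest is: A > B > C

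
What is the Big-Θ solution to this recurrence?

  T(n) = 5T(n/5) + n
Θ(n log n)

Master Theorem: a = 5, b = 5, f(n) = n.
Compute the critical exponent d = log₅(5) = 1.
Compare f(n) = Θ(n) against n^d:
  k = 1 = d, so f(n) = Θ(n^d) — Case 2.
  Work is balanced across levels: T(n) = Θ(n^d log n) = Θ(n log n).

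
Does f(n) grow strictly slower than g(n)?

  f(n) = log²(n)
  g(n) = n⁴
True

f(n) = log²(n) is O(log² n), and g(n) = n⁴ is O(n⁴).
Since O(log² n) grows strictly slower than O(n⁴), f(n) = o(g(n)) is true.
This means lim(n→∞) f(n)/g(n) = 0.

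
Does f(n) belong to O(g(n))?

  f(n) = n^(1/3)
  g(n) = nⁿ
True

f(n) = n^(1/3) is O(n^(1/3)), and g(n) = nⁿ is O(nⁿ).
Since O(n^(1/3)) ⊆ O(nⁿ) (f grows no faster than g), f(n) = O(g(n)) is true.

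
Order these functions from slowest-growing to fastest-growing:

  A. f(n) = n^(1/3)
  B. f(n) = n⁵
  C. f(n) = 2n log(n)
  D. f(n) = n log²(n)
A < C < D < B

Comparing growth rates:
A = n^(1/3) is O(n^(1/3))
C = 2n log(n) is O(n log n)
D = n log²(n) is O(n log² n)
B = n⁵ is O(n⁵)

Therefore, the order from slowest to fastest is: A < C < D < B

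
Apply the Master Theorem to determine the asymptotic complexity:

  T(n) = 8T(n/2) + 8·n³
Θ(n³ log n)

Master Theorem: a = 8, b = 2, f(n) = 8·n³.
Compute the critical exponent d = log₂(8) = 3.
Compare f(n) = Θ(n³) against n^d:
  k = 3 = d, so f(n) = Θ(n^d) — Case 2.
  Work is balanced across levels: T(n) = Θ(n^d log n) = Θ(n³ log n).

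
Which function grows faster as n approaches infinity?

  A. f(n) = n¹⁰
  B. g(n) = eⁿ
B

f(n) = n¹⁰ is O(n¹⁰), while g(n) = eⁿ is O(eⁿ).
Since O(eⁿ) grows faster than O(n¹⁰), g(n) dominates.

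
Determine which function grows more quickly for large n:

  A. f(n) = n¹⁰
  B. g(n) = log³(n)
A

f(n) = n¹⁰ is O(n¹⁰), while g(n) = log³(n) is O(log³ n).
Since O(n¹⁰) grows faster than O(log³ n), f(n) dominates.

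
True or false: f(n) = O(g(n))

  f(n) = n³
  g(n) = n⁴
True

f(n) = n³ is O(n³), and g(n) = n⁴ is O(n⁴).
Since O(n³) ⊆ O(n⁴) (f grows no faster than g), f(n) = O(g(n)) is true.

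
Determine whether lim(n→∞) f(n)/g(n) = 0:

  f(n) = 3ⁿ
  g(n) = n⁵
False

f(n) = 3ⁿ is O(3ⁿ), and g(n) = n⁵ is O(n⁵).
Since O(3ⁿ) grows faster than or equal to O(n⁵), f(n) = o(g(n)) is false.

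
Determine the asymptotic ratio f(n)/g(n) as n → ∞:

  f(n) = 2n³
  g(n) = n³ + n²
2

Since 2n³ and n³ + n² have the same growth rate (O(n³)),
the ratio converges to a constant: 2.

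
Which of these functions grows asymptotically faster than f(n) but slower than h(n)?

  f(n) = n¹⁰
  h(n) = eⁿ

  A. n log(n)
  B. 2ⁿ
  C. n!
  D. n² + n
B

We need g(n) with n¹⁰ = o(g(n)) and g(n) = o(eⁿ), i.e. O(n¹⁰) ≺ g ≺ O(eⁿ).
Check each option:
  A. n log(n) — O(n log n) does not grow strictly faster than f(n)
  B. 2ⁿ — O(2ⁿ) is strictly between O(n¹⁰) and O(eⁿ) ✓
  C. n! — O(n!) does not grow strictly slower than h(n)
  D. n² + n — O(n²) does not grow strictly faster than f(n)

Only option B (2ⁿ) lies strictly between.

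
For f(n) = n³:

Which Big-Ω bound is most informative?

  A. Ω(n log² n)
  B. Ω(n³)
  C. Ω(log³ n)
B

f(n) = n³ is Ω(n³).
All listed options are valid Big-Ω bounds (lower bounds),
but Ω(n³) is the tightest (largest valid bound).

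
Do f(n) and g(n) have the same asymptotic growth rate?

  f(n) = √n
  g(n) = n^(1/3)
False

f(n) = √n is O(√n), and g(n) = n^(1/3) is O(n^(1/3)).
Since they have different growth rates, f(n) = Θ(g(n)) is false.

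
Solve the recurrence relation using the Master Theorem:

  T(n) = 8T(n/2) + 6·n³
Θ(n³ log n)

Master Theorem: a = 8, b = 2, f(n) = 6·n³.
Compute the critical exponent d = log₂(8) = 3.
Compare f(n) = Θ(n³) against n^d:
  k = 3 = d, so f(n) = Θ(n^d) — Case 2.
  Work is balanced across levels: T(n) = Θ(n^d log n) = Θ(n³ log n).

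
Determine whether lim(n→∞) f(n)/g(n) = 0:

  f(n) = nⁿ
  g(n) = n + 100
False

f(n) = nⁿ is O(nⁿ), and g(n) = n + 100 is O(n).
Since O(nⁿ) grows faster than or equal to O(n), f(n) = o(g(n)) is false.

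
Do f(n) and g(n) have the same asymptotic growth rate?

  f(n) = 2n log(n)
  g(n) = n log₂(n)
True

f(n) = 2n log(n) and g(n) = n log₂(n) are both O(n log n).
Since they have the same asymptotic growth rate, f(n) = Θ(g(n)) is true.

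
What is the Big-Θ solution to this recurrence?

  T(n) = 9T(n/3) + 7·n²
Θ(n² log n)

Master Theorem: a = 9, b = 3, f(n) = 7·n².
Compute the critical exponent d = log₃(9) = 2.
Compare f(n) = Θ(n²) against n^d:
  k = 2 = d, so f(n) = Θ(n^d) — Case 2.
  Work is balanced across levels: T(n) = Θ(n^d log n) = Θ(n² log n).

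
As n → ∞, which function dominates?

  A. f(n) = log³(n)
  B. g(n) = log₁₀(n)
A

f(n) = log³(n) is O(log³ n), while g(n) = log₁₀(n) is O(log n).
Since O(log³ n) grows faster than O(log n), f(n) dominates.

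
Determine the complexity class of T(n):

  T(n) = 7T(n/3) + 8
Θ(n^log₃(7))

Master Theorem: a = 7, b = 3, f(n) = 8.
Compute the critical exponent d = log₃(7) = 1.771.
Compare f(n) = Θ(1) against n^d:
  k = 0 < d = 1.771, so f(n) = O(n^(d-ε)) — Case 1.
  The recursion cost dominates: T(n) = Θ(n^d) = Θ(n^log₃(7)).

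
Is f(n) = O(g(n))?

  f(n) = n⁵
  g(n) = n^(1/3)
False

f(n) = n⁵ is O(n⁵), and g(n) = n^(1/3) is O(n^(1/3)).
Since O(n⁵) grows faster than O(n^(1/3)), f(n) = O(g(n)) is false.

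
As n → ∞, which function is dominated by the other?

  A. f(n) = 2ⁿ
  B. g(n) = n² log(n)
B

f(n) = 2ⁿ is O(2ⁿ), while g(n) = n² log(n) is O(n² log n).
Since O(n² log n) grows slower than O(2ⁿ), g(n) is dominated.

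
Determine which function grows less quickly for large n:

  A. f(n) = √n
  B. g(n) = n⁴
A

f(n) = √n is O(√n), while g(n) = n⁴ is O(n⁴).
Since O(√n) grows slower than O(n⁴), f(n) is dominated.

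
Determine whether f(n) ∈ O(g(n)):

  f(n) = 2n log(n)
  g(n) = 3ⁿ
True

f(n) = 2n log(n) is O(n log n), and g(n) = 3ⁿ is O(3ⁿ).
Since O(n log n) ⊆ O(3ⁿ) (f grows no faster than g), f(n) = O(g(n)) is true.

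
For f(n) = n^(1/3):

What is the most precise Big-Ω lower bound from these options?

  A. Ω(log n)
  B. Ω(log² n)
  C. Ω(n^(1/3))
C

f(n) = n^(1/3) is Ω(n^(1/3)).
All listed options are valid Big-Ω bounds (lower bounds),
but Ω(n^(1/3)) is the tightest (largest valid bound).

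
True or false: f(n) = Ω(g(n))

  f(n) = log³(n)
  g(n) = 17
True

f(n) = log³(n) is O(log³ n), and g(n) = 17 is O(1).
Since O(log³ n) grows at least as fast as O(1), f(n) = Ω(g(n)) is true.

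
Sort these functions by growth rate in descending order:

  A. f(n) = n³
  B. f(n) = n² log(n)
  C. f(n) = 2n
A > B > C

Comparing growth rates:
A = n³ is O(n³)
B = n² log(n) is O(n² log n)
C = 2n is O(n)

Therefore, the order from fastest to slowest is: A > B > C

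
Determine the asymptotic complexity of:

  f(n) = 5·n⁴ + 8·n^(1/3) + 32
O(n⁴)

The dominant term in 5·n⁴ + 8·n^(1/3) + 32 is 5·n⁴, which is Θ(n⁴).
Lower-order terms (8·n^(1/3), 32) are asymptotically negligible.
Constants are absorbed, so the tightest bound is O(n⁴).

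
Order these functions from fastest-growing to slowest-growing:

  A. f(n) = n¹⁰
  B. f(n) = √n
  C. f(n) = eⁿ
C > A > B

Comparing growth rates:
C = eⁿ is O(eⁿ)
A = n¹⁰ is O(n¹⁰)
B = √n is O(√n)

Therefore, the order from fastest to slowest is: C > A > B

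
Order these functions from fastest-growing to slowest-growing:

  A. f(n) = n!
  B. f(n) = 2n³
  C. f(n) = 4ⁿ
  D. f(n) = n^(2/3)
A > C > B > D

Comparing growth rates:
A = n! is O(n!)
C = 4ⁿ is O(4ⁿ)
B = 2n³ is O(n³)
D = n^(2/3) is O(n^(2/3))

Therefore, the order from fastest to slowest is: A > C > B > D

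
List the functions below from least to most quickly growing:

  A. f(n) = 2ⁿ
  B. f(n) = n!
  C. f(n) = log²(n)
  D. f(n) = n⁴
C < D < A < B

Comparing growth rates:
C = log²(n) is O(log² n)
D = n⁴ is O(n⁴)
A = 2ⁿ is O(2ⁿ)
B = n! is O(n!)

Therefore, the order from slowest to fastest is: C < D < A < B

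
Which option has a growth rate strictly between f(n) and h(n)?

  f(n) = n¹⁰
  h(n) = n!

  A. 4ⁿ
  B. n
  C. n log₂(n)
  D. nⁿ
A

We need g(n) with n¹⁰ = o(g(n)) and g(n) = o(n!), i.e. O(n¹⁰) ≺ g ≺ O(n!).
Check each option:
  A. 4ⁿ — O(4ⁿ) is strictly between O(n¹⁰) and O(n!) ✓
  B. n — O(n) does not grow strictly faster than f(n)
  C. n log₂(n) — O(n log n) does not grow strictly faster than f(n)
  D. nⁿ — O(nⁿ) does not grow strictly slower than h(n)

Only option A (4ⁿ) lies strictly between.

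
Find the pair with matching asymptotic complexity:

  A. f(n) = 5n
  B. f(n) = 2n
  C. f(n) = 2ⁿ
A and B

Examining each function:
  A. 5n is O(n)
  B. 2n is O(n)
  C. 2ⁿ is O(2ⁿ)

Functions A and B both have the same complexity class.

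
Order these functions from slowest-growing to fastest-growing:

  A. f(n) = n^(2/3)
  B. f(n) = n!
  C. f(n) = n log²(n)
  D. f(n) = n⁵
A < C < D < B

Comparing growth rates:
A = n^(2/3) is O(n^(2/3))
C = n log²(n) is O(n log² n)
D = n⁵ is O(n⁵)
B = n! is O(n!)

Therefore, the order from slowest to fastest is: A < C < D < B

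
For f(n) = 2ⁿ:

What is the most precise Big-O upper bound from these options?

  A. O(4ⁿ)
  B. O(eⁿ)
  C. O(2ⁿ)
C

f(n) = 2ⁿ is O(2ⁿ).
All listed options are valid Big-O bounds (upper bounds),
but O(2ⁿ) is the tightest (smallest valid bound).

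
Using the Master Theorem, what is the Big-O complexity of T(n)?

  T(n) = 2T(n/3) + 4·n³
Θ(n³)

Master Theorem: a = 2, b = 3, f(n) = 4·n³.
Compute the critical exponent d = log₃(2) = 0.631.
Compare f(n) = Θ(n³) against n^d:
  k = 3 > d = 0.631, so f(n) = Ω(n^(d+ε)) — Case 3.
  Regularity: a·(n/b)^3/n^3 = a/b^3 = 2/27 < 1 ✓.
  The top-level work dominates: T(n) = Θ(f(n)) = Θ(n³).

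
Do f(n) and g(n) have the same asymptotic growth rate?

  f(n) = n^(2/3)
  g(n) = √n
False

f(n) = n^(2/3) is O(n^(2/3)), and g(n) = √n is O(√n).
Since they have different growth rates, f(n) = Θ(g(n)) is false.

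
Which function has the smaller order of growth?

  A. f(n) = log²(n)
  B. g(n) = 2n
A

f(n) = log²(n) is O(log² n), while g(n) = 2n is O(n).
Since O(log² n) grows slower than O(n), f(n) is dominated.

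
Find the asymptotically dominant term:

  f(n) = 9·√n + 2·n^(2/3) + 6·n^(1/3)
2·n^(2/3)

Looking at each term:
  - 9·√n is O(√n)
  - 2·n^(2/3) is O(n^(2/3))
  - 6·n^(1/3) is O(n^(1/3))

The term 2·n^(2/3) (O(n^(2/3))) grows fastest and dominates all others.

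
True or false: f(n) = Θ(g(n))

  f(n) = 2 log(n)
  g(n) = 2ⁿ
False

f(n) = 2 log(n) is O(log n), and g(n) = 2ⁿ is O(2ⁿ).
Since they have different growth rates, f(n) = Θ(g(n)) is false.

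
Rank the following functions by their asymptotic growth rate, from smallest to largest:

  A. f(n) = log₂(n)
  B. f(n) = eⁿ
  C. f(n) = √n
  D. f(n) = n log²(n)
A < C < D < B

Comparing growth rates:
A = log₂(n) is O(log n)
C = √n is O(√n)
D = n log²(n) is O(n log² n)
B = eⁿ is O(eⁿ)

Therefore, the order from slowest to fastest is: A < C < D < B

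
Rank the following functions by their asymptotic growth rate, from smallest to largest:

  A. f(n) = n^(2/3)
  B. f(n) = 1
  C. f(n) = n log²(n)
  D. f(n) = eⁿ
B < A < C < D

Comparing growth rates:
B = 1 is O(1)
A = n^(2/3) is O(n^(2/3))
C = n log²(n) is O(n log² n)
D = eⁿ is O(eⁿ)

Therefore, the order from slowest to fastest is: B < A < C < D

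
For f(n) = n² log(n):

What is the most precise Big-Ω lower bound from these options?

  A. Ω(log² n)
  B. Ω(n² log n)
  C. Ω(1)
B

f(n) = n² log(n) is Ω(n² log n).
All listed options are valid Big-Ω bounds (lower bounds),
but Ω(n² log n) is the tightest (largest valid bound).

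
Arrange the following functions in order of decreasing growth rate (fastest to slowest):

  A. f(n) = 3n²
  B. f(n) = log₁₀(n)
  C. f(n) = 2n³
C > A > B

Comparing growth rates:
C = 2n³ is O(n³)
A = 3n² is O(n²)
B = log₁₀(n) is O(log n)

Therefore, the order from fastest to slowest is: C > A > B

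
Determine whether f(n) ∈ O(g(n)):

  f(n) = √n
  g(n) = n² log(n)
True

f(n) = √n is O(√n), and g(n) = n² log(n) is O(n² log n).
Since O(√n) ⊆ O(n² log n) (f grows no faster than g), f(n) = O(g(n)) is true.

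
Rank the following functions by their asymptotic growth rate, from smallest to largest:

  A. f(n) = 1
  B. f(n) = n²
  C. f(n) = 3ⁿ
A < B < C

Comparing growth rates:
A = 1 is O(1)
B = n² is O(n²)
C = 3ⁿ is O(3ⁿ)

Therefore, the order from slowest to fastest is: A < B < C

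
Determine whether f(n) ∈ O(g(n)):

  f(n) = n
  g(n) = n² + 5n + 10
True

f(n) = n is O(n), and g(n) = n² + 5n + 10 is O(n²).
Since O(n) ⊆ O(n²) (f grows no faster than g), f(n) = O(g(n)) is true.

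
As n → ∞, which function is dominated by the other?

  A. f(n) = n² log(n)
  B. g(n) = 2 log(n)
B

f(n) = n² log(n) is O(n² log n), while g(n) = 2 log(n) is O(log n).
Since O(log n) grows slower than O(n² log n), g(n) is dominated.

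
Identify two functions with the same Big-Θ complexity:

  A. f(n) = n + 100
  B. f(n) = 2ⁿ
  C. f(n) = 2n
A and C

Examining each function:
  A. n + 100 is O(n)
  B. 2ⁿ is O(2ⁿ)
  C. 2n is O(n)

Functions A and C both have the same complexity class.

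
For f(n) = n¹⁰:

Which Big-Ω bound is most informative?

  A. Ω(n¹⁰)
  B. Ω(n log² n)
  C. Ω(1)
A

f(n) = n¹⁰ is Ω(n¹⁰).
All listed options are valid Big-Ω bounds (lower bounds),
but Ω(n¹⁰) is the tightest (largest valid bound).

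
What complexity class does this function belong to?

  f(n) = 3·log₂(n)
O(log n)

The dominant term in 3·log₂(n) is 3·log₂(n), which is Θ(log n).
Constants are absorbed, so the tightest bound is O(log n).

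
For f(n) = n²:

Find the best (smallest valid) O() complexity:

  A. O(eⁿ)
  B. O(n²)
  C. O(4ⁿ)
B

f(n) = n² is O(n²).
All listed options are valid Big-O bounds (upper bounds),
but O(n²) is the tightest (smallest valid bound).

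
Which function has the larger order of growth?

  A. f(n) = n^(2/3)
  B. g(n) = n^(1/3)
A

f(n) = n^(2/3) is O(n^(2/3)), while g(n) = n^(1/3) is O(n^(1/3)).
Since O(n^(2/3)) grows faster than O(n^(1/3)), f(n) dominates.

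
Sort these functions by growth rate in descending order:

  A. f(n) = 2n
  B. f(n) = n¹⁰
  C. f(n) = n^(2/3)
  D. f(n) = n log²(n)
B > D > A > C

Comparing growth rates:
B = n¹⁰ is O(n¹⁰)
D = n log²(n) is O(n log² n)
A = 2n is O(n)
C = n^(2/3) is O(n^(2/3))

Therefore, the order from fastest to slowest is: B > D > A > C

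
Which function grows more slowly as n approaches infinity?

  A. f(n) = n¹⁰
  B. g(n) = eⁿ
A

f(n) = n¹⁰ is O(n¹⁰), while g(n) = eⁿ is O(eⁿ).
Since O(n¹⁰) grows slower than O(eⁿ), f(n) is dominated.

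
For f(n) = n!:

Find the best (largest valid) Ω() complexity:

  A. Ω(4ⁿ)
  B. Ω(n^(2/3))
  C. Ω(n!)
C

f(n) = n! is Ω(n!).
All listed options are valid Big-Ω bounds (lower bounds),
but Ω(n!) is the tightest (largest valid bound).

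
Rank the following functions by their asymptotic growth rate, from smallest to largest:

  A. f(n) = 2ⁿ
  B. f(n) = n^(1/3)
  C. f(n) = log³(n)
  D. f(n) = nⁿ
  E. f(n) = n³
C < B < E < A < D

Comparing growth rates:
C = log³(n) is O(log³ n)
B = n^(1/3) is O(n^(1/3))
E = n³ is O(n³)
A = 2ⁿ is O(2ⁿ)
D = nⁿ is O(nⁿ)

Therefore, the order from slowest to fastest is: C < B < E < A < D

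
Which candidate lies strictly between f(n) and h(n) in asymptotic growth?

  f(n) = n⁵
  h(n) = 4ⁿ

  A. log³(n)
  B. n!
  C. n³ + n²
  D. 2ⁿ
D

We need g(n) with n⁵ = o(g(n)) and g(n) = o(4ⁿ), i.e. O(n⁵) ≺ g ≺ O(4ⁿ).
Check each option:
  A. log³(n) — O(log³ n) does not grow strictly faster than f(n)
  B. n! — O(n!) does not grow strictly slower than h(n)
  C. n³ + n² — O(n³) does not grow strictly faster than f(n)
  D. 2ⁿ — O(2ⁿ) is strictly between O(n⁵) and O(4ⁿ) ✓

Only option D (2ⁿ) lies strictly between.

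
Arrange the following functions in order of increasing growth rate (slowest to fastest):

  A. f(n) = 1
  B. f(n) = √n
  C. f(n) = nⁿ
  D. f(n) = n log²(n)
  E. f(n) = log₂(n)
A < E < B < D < C

Comparing growth rates:
A = 1 is O(1)
E = log₂(n) is O(log n)
B = √n is O(√n)
D = n log²(n) is O(n log² n)
C = nⁿ is O(nⁿ)

Therefore, the order from slowest to fastest is: A < E < B < D < C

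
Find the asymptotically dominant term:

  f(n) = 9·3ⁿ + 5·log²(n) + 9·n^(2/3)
9·3ⁿ

Looking at each term:
  - 9·3ⁿ is O(3ⁿ)
  - 5·log²(n) is O(log² n)
  - 9·n^(2/3) is O(n^(2/3))

The term 9·3ⁿ (O(3ⁿ)) grows fastest and dominates all others.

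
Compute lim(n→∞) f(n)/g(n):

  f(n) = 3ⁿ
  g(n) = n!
0

Since 3ⁿ (O(3ⁿ)) grows slower than n! (O(n!)),
the ratio f(n)/g(n) → 0 as n → ∞.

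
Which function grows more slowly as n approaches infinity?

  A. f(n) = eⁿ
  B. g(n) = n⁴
B

f(n) = eⁿ is O(eⁿ), while g(n) = n⁴ is O(n⁴).
Since O(n⁴) grows slower than O(eⁿ), g(n) is dominated.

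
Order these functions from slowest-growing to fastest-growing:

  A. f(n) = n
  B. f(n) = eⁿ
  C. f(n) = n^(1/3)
C < A < B

Comparing growth rates:
C = n^(1/3) is O(n^(1/3))
A = n is O(n)
B = eⁿ is O(eⁿ)

Therefore, the order from slowest to fastest is: C < A < B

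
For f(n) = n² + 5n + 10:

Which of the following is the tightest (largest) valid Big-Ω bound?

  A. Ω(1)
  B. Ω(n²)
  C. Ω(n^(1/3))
B

f(n) = n² + 5n + 10 is Ω(n²).
All listed options are valid Big-Ω bounds (lower bounds),
but Ω(n²) is the tightest (largest valid bound).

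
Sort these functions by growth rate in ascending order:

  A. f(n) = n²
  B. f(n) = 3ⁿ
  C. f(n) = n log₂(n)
C < A < B

Comparing growth rates:
C = n log₂(n) is O(n log n)
A = n² is O(n²)
B = 3ⁿ is O(3ⁿ)

Therefore, the order from slowest to fastest is: C < A < B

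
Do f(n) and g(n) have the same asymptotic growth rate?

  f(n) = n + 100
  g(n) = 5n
True

f(n) = n + 100 and g(n) = 5n are both O(n).
Since they have the same asymptotic growth rate, f(n) = Θ(g(n)) is true.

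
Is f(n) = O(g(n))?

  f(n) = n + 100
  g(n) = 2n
True

f(n) = n + 100 and g(n) = 2n are both O(n).
Big-O permits equal growth rates (f ≤ c·g for some c), so f(n) = O(g(n)) is true.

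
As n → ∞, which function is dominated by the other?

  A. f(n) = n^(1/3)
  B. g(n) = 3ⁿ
A

f(n) = n^(1/3) is O(n^(1/3)), while g(n) = 3ⁿ is O(3ⁿ).
Since O(n^(1/3)) grows slower than O(3ⁿ), f(n) is dominated.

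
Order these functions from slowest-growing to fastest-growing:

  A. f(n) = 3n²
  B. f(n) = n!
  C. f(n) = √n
C < A < B

Comparing growth rates:
C = √n is O(√n)
A = 3n² is O(n²)
B = n! is O(n!)

Therefore, the order from slowest to fastest is: C < A < B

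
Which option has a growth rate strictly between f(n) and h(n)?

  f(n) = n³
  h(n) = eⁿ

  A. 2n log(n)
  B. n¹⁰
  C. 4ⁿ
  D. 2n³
B

We need g(n) with n³ = o(g(n)) and g(n) = o(eⁿ), i.e. O(n³) ≺ g ≺ O(eⁿ).
Check each option:
  A. 2n log(n) — O(n log n) does not grow strictly faster than f(n)
  B. n¹⁰ — O(n¹⁰) is strictly between O(n³) and O(eⁿ) ✓
  C. 4ⁿ — O(4ⁿ) does not grow strictly slower than h(n)
  D. 2n³ — O(n³) does not grow strictly faster than f(n)

Only option B (n¹⁰) lies strictly between.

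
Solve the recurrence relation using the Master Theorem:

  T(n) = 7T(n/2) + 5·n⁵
Θ(n⁵)

Master Theorem: a = 7, b = 2, f(n) = 5·n⁵.
Compute the critical exponent d = log₂(7) = 2.807.
Compare f(n) = Θ(n⁵) against n^d:
  k = 5 > d = 2.807, so f(n) = Ω(n^(d+ε)) — Case 3.
  Regularity: a·(n/b)^5/n^5 = a/b^5 = 7/32 < 1 ✓.
  The top-level work dominates: T(n) = Θ(f(n)) = Θ(n⁵).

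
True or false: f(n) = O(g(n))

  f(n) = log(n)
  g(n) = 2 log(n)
True

f(n) = log(n) and g(n) = 2 log(n) are both O(log n).
Big-O permits equal growth rates (f ≤ c·g for some c), so f(n) = O(g(n)) is true.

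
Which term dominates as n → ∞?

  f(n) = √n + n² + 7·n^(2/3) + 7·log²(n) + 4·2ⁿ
4·2ⁿ

Looking at each term:
  - √n is O(√n)
  - n² is O(n²)
  - 7·n^(2/3) is O(n^(2/3))
  - 7·log²(n) is O(log² n)
  - 4·2ⁿ is O(2ⁿ)

The term 4·2ⁿ (O(2ⁿ)) grows fastest and dominates all others.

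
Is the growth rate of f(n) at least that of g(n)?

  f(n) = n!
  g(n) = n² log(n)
True

f(n) = n! is O(n!), and g(n) = n² log(n) is O(n² log n).
Since O(n!) grows at least as fast as O(n² log n), f(n) = Ω(g(n)) is true.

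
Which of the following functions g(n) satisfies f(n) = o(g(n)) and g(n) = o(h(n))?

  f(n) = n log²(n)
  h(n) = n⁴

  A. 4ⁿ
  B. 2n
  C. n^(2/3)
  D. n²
D

We need g(n) with n log²(n) = o(g(n)) and g(n) = o(n⁴), i.e. O(n log² n) ≺ g ≺ O(n⁴).
Check each option:
  A. 4ⁿ — O(4ⁿ) does not grow strictly slower than h(n)
  B. 2n — O(n) does not grow strictly faster than f(n)
  C. n^(2/3) — O(n^(2/3)) does not grow strictly faster than f(n)
  D. n² — O(n²) is strictly between O(n log² n) and O(n⁴) ✓

Only option D (n²) lies strictly between.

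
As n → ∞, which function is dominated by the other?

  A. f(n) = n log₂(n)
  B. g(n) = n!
A

f(n) = n log₂(n) is O(n log n), while g(n) = n! is O(n!).
Since O(n log n) grows slower than O(n!), f(n) is dominated.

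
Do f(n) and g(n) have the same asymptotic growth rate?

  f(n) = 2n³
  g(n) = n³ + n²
True

f(n) = 2n³ and g(n) = n³ + n² are both O(n³).
Since they have the same asymptotic growth rate, f(n) = Θ(g(n)) is true.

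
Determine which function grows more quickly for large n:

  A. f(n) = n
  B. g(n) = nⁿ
B

f(n) = n is O(n), while g(n) = nⁿ is O(nⁿ).
Since O(nⁿ) grows faster than O(n), g(n) dominates.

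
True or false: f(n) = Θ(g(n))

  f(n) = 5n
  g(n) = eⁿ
False

f(n) = 5n is O(n), and g(n) = eⁿ is O(eⁿ).
Since they have different growth rates, f(n) = Θ(g(n)) is false.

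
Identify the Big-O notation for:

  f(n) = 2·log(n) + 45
O(log n)

The dominant term in 2·log(n) + 45 is 2·log(n), which is Θ(log n).
Lower-order terms (45) are asymptotically negligible.
Constants are absorbed, so the tightest bound is O(log n).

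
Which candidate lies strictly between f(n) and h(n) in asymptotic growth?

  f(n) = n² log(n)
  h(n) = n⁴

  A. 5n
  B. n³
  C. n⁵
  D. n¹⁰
B

We need g(n) with n² log(n) = o(g(n)) and g(n) = o(n⁴), i.e. O(n² log n) ≺ g ≺ O(n⁴).
Check each option:
  A. 5n — O(n) does not grow strictly faster than f(n)
  B. n³ — O(n³) is strictly between O(n² log n) and O(n⁴) ✓
  C. n⁵ — O(n⁵) does not grow strictly slower than h(n)
  D. n¹⁰ — O(n¹⁰) does not grow strictly slower than h(n)

Only option B (n³) lies strictly between.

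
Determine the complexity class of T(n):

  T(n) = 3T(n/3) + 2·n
Θ(n log n)

Master Theorem: a = 3, b = 3, f(n) = 2·n.
Compute the critical exponent d = log₃(3) = 1.
Compare f(n) = Θ(n) against n^d:
  k = 1 = d, so f(n) = Θ(n^d) — Case 2.
  Work is balanced across levels: T(n) = Θ(n^d log n) = Θ(n log n).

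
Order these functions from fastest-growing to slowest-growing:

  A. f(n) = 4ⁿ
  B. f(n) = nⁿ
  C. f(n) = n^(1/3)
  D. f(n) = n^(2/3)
B > A > D > C

Comparing growth rates:
B = nⁿ is O(nⁿ)
A = 4ⁿ is O(4ⁿ)
D = n^(2/3) is O(n^(2/3))
C = n^(1/3) is O(n^(1/3))

Therefore, the order from fastest to slowest is: B > A > D > C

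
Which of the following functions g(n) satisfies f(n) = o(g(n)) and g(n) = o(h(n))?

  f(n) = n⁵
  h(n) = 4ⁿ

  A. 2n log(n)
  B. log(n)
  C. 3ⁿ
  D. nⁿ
C

We need g(n) with n⁵ = o(g(n)) and g(n) = o(4ⁿ), i.e. O(n⁵) ≺ g ≺ O(4ⁿ).
Check each option:
  A. 2n log(n) — O(n log n) does not grow strictly faster than f(n)
  B. log(n) — O(log n) does not grow strictly faster than f(n)
  C. 3ⁿ — O(3ⁿ) is strictly between O(n⁵) and O(4ⁿ) ✓
  D. nⁿ — O(nⁿ) does not grow strictly slower than h(n)

Only option C (3ⁿ) lies strictly between.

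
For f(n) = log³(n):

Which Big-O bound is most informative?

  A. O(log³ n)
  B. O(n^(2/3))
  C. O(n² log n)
A

f(n) = log³(n) is O(log³ n).
All listed options are valid Big-O bounds (upper bounds),
but O(log³ n) is the tightest (smallest valid bound).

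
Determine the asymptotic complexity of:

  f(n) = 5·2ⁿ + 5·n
O(2ⁿ)

The dominant term in 5·2ⁿ + 5·n is 5·2ⁿ, which is Θ(2ⁿ).
Lower-order terms (5·n) are asymptotically negligible.
Constants are absorbed, so the tightest bound is O(2ⁿ).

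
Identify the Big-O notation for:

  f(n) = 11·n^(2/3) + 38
O(n^(2/3))

The dominant term in 11·n^(2/3) + 38 is 11·n^(2/3), which is Θ(n^(2/3)).
Lower-order terms (38) are asymptotically negligible.
Constants are absorbed, so the tightest bound is O(n^(2/3)).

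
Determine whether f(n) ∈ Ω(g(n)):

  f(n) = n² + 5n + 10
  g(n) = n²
True

f(n) = n² + 5n + 10 and g(n) = n² are both O(n²).
Big-Ω permits equal growth rates (f ≥ c·g for some c > 0), so f(n) = Ω(g(n)) is true.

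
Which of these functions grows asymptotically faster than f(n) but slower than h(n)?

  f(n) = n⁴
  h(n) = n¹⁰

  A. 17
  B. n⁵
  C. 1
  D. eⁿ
B

We need g(n) with n⁴ = o(g(n)) and g(n) = o(n¹⁰), i.e. O(n⁴) ≺ g ≺ O(n¹⁰).
Check each option:
  A. 17 — O(1) does not grow strictly faster than f(n)
  B. n⁵ — O(n⁵) is strictly between O(n⁴) and O(n¹⁰) ✓
  C. 1 — O(1) does not grow strictly faster than f(n)
  D. eⁿ — O(eⁿ) does not grow strictly slower than h(n)

Only option B (n⁵) lies strictly between.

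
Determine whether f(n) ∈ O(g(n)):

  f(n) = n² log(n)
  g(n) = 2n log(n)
False

f(n) = n² log(n) is O(n² log n), and g(n) = 2n log(n) is O(n log n).
Since O(n² log n) grows faster than O(n log n), f(n) = O(g(n)) is false.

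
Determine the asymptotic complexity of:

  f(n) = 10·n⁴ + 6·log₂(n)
O(n⁴)

The dominant term in 10·n⁴ + 6·log₂(n) is 10·n⁴, which is Θ(n⁴).
Lower-order terms (6·log₂(n)) are asymptotically negligible.
Constants are absorbed, so the tightest bound is O(n⁴).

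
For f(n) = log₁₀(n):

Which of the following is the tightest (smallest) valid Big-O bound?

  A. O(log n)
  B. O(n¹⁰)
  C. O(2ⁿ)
A

f(n) = log₁₀(n) is O(log n).
All listed options are valid Big-O bounds (upper bounds),
but O(log n) is the tightest (smallest valid bound).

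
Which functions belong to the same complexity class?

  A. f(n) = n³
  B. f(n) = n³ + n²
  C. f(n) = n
A and B

Examining each function:
  A. n³ is O(n³)
  B. n³ + n² is O(n³)
  C. n is O(n)

Functions A and B both have the same complexity class.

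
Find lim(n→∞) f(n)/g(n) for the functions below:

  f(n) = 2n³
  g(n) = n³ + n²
2

Since 2n³ and n³ + n² have the same growth rate (O(n³)),
the ratio converges to a constant: 2.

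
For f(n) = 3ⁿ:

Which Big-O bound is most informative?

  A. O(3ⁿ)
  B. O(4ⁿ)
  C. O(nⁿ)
A

f(n) = 3ⁿ is O(3ⁿ).
All listed options are valid Big-O bounds (upper bounds),
but O(3ⁿ) is the tightest (smallest valid bound).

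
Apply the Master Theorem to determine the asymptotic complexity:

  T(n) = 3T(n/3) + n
Θ(n log n)

Master Theorem: a = 3, b = 3, f(n) = n.
Compute the critical exponent d = log₃(3) = 1.
Compare f(n) = Θ(n) against n^d:
  k = 1 = d, so f(n) = Θ(n^d) — Case 2.
  Work is balanced across levels: T(n) = Θ(n^d log n) = Θ(n log n).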